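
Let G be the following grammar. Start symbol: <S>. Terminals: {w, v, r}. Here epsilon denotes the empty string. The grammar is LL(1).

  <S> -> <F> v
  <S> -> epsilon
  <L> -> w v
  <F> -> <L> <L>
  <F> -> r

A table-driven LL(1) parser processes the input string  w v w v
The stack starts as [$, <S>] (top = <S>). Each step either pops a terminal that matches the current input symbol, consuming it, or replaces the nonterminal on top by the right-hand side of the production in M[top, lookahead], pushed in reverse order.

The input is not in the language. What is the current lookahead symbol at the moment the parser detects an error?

step 1: stack=$ <S>  input=w v w v $  — expand <S> -> <F> v
step 2: stack=$ v <F>  input=w v w v $  — expand <F> -> <L> <L>
step 3: stack=$ v <L> <L>  input=w v w v $  — expand <L> -> w v
step 4: stack=$ v <L> v w  input=w v w v $  — match w
step 5: stack=$ v <L> v  input=v w v $  — match v
step 6: stack=$ v <L>  input=w v $  — expand <L> -> w v
step 7: stack=$ v v w  input=w v $  — match w
step 8: stack=$ v v  input=v $  — match v
step 9: stack=$ v  input=$  — error: top is terminal v but lookahead is $

$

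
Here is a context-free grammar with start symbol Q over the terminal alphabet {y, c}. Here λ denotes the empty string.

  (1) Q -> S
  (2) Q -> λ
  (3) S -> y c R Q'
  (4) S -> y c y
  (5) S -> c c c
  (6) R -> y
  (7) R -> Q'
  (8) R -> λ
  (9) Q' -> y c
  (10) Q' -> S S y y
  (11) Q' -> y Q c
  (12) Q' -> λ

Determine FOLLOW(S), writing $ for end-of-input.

{$, c, y}

FIRST(S) = {c, y}
FIRST(Q) = {λ, c, y}  (via S)
FIRST(Q') = {λ, c, y}  (via S S y y)
FIRST(R) = {λ, c, y}  (via Q')
FOLLOW(Q) includes $ since Q is the start symbol.
FOLLOW(Q): in Q'->y Q c, Q is followed by c with FIRST {c}. Thus FOLLOW(Q) = {$, c}.
FOLLOW(S): in Q->S, the suffix after S is empty, so FOLLOW(S) ⊇ FOLLOW(Q) = {$, c}; in Q'->S S y y (occurrence 1), S is followed by S y y with FIRST {c, y}; in Q'->S S y y (occurrence 2), S is followed by y y with FIRST {y}. Thus FOLLOW(S) = {$, c, y}.
FOLLOW(R): in S->y c R Q', R is followed by Q' with FIRST {λ, c, y}; in S->y c R Q', the suffix after R is nullable, so FOLLOW(R) ⊇ FOLLOW(S) = {$, c, y}. Thus FOLLOW(R) = {$, c, y}.
FOLLOW(Q'): in S->y c R Q', the suffix after Q' is empty, so FOLLOW(Q') ⊇ FOLLOW(S) = {$, c, y}; in R->Q', the suffix after Q' is empty, so FOLLOW(Q') ⊇ FOLLOW(R) = {$, c, y}. Thus FOLLOW(Q') = {$, c, y}.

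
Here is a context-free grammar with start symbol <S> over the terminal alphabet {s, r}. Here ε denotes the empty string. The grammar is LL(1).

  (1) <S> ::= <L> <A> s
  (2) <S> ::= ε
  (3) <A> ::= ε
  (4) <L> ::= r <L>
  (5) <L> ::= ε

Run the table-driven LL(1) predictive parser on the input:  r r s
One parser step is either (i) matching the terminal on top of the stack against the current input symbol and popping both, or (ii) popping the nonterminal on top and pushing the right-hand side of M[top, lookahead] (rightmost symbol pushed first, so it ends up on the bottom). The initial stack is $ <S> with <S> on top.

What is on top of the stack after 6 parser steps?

step 1: stack=$ <S>  input=r r s $  — expand <S> ::= <L> <A> s
step 2: stack=$ s <A> <L>  input=r r s $  — expand <L> ::= r <L>
step 3: stack=$ s <A> <L> r  input=r r s $  — match r
step 4: stack=$ s <A> <L>  input=r s $  — expand <L> ::= r <L>
step 5: stack=$ s <A> <L> r  input=r s $  — match r
step 6: stack=$ s <A> <L>  input=s $  — expand <L> ::= ε
Stack after step 6: $ s <A> (top = <A>).

<A>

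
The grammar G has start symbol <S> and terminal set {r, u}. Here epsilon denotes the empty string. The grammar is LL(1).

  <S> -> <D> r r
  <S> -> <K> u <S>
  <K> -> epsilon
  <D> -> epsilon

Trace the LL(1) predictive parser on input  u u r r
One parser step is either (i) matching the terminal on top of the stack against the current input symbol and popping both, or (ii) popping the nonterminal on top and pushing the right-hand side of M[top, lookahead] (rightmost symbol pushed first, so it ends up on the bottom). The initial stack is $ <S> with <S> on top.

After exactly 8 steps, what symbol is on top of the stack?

r

step 1: stack=$ <S>  input=u u r r $  — expand <S> -> <K> u <S>
step 2: stack=$ <S> u <K>  input=u u r r $  — expand <K> -> epsilon
step 3: stack=$ <S> u  input=u u r r $  — match u
step 4: stack=$ <S>  input=u r r $  — expand <S> -> <K> u <S>
step 5: stack=$ <S> u <K>  input=u r r $  — expand <K> -> epsilon
step 6: stack=$ <S> u  input=u r r $  — match u
step 7: stack=$ <S>  input=r r $  — expand <S> -> <D> r r
step 8: stack=$ r r <D>  input=r r $  — expand <D> -> epsilon
Stack after step 8: $ r r (top = r).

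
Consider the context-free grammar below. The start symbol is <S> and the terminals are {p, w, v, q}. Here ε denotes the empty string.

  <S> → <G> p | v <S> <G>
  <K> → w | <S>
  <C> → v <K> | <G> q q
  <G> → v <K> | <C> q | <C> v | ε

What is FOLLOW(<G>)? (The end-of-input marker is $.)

FIRST(<S>) = {p, q, v}  (via <G> p)
FIRST(<K>) = {p, q, v, w}  (via <S>)
FIRST(<C>) = {q, v}  (via <G> q q)
FIRST(<G>) = {ε, q, v}  (via <C> q, <C> v)
FOLLOW(<S>) includes $ since <S> is the start symbol.
FOLLOW(<C>): in <G>→<C> q, <C> is followed by q with FIRST {q}; in <G>→<C> v, <C> is followed by v with FIRST {v}. Thus FOLLOW(<C>) = {q, v}.
FOLLOW(<S>): in <S>→v <S> <G>, <S> is followed by <G> with FIRST {ε, q, v}; in <S>→v <S> <G>, the suffix after <S> is nullable (adds nothing new); in <K>→<S>, the suffix after <S> is empty, so FOLLOW(<S>) ⊇ FOLLOW(<K>) = {$, p, q, v}. Thus FOLLOW(<S>) = {$, p, q, v}.
FOLLOW(<G>): in <S>→<G> p, <G> is followed by p with FIRST {p}; in <S>→v <S> <G>, the suffix after <G> is empty, so FOLLOW(<G>) ⊇ FOLLOW(<S>) = {$, p, q, v}; in <C>→<G> q q, <G> is followed by q q with FIRST {q}. Thus FOLLOW(<G>) = {$, p, q, v}.
FOLLOW(<K>): in <C>→v <K>, the suffix after <K> is empty, so FOLLOW(<K>) ⊇ FOLLOW(<C>) = {q, v}; in <G>→v <K>, the suffix after <K> is empty, so FOLLOW(<K>) ⊇ FOLLOW(<G>) = {$, p, q, v}. Thus FOLLOW(<K>) = {$, p, q, v}.

{$, p, q, v}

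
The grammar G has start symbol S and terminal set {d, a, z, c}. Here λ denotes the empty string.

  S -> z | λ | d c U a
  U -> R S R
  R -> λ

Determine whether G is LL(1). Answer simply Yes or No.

FIRST(S) = {λ, d, z}
FIRST(U) = {λ, d, z}
FIRST(R) = {λ}
FOLLOW(S) = {$, a}
FOLLOW(U) = {a}
FOLLOW(R) = {a, d, z}
Each cell of M receives at most one production.

Yes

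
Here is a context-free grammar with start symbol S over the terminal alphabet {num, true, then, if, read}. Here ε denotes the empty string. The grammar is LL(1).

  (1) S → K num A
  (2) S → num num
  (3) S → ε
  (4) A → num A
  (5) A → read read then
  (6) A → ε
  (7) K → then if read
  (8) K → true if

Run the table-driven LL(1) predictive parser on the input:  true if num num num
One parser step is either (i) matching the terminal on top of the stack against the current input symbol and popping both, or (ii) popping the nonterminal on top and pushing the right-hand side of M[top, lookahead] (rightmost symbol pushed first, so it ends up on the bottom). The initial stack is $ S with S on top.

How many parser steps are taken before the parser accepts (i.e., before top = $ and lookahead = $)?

10

      Stack            Input                  Action
   1  $ S              true if num num num $  expand S → K num A
   2  $ A num K        true if num num num $  expand K → true if
   3  $ A num if true  true if num num num $  match true
   4  $ A num if       if num num num $       match if
   5  $ A num          num num num $          match num
   6  $ A              num num $              expand A → num A
   7  $ A num          num num $              match num
   8  $ A              num $                  expand A → num A
   9  $ A num          num $                  match num
  10  $ A              $                      expand A → ε
Accept reached after 10 steps.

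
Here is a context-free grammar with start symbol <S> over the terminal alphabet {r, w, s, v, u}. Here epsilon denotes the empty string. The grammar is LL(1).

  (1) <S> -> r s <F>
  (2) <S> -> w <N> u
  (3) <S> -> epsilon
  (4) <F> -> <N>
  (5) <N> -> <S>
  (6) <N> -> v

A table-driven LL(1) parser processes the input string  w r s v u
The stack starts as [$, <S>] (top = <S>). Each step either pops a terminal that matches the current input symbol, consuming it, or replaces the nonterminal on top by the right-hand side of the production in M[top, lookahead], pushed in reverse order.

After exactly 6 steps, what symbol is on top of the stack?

<F>

step 1: stack=$ <S>  input=w r s v u $  — expand <S> -> w <N> u
step 2: stack=$ u <N> w  input=w r s v u $  — match w
step 3: stack=$ u <N>  input=r s v u $  — expand <N> -> <S>
step 4: stack=$ u <S>  input=r s v u $  — expand <S> -> r s <F>
step 5: stack=$ u <F> s r  input=r s v u $  — match r
step 6: stack=$ u <F> s  input=s v u $  — match s
Stack after step 6: $ u <F> (top = <F>).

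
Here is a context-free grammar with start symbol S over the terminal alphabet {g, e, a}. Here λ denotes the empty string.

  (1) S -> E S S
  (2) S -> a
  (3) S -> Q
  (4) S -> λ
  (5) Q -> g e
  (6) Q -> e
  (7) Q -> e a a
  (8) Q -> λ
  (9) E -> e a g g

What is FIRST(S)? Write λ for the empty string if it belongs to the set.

{λ, a, e, g}

FIRST(Q) = {λ, e, g}
FIRST(E) = {e}
FIRST(S) = {λ, a, e, g}  (via E S S, Q)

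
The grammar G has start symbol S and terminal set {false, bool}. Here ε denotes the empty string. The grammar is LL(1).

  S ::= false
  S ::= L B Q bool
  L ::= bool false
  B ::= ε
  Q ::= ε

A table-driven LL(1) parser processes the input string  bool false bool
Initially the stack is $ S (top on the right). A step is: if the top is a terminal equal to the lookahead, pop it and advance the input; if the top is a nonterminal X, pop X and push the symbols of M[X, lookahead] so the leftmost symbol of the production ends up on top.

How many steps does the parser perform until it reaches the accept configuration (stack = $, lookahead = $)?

step 1: stack=$ S  input=bool false bool $  — expand S ::= L B Q bool
step 2: stack=$ bool Q B L  input=bool false bool $  — expand L ::= bool false
step 3: stack=$ bool Q B false bool  input=bool false bool $  — match bool
step 4: stack=$ bool Q B false  input=false bool $  — match false
step 5: stack=$ bool Q B  input=bool $  — expand B ::= ε
step 6: stack=$ bool Q  input=bool $  — expand Q ::= ε
step 7: stack=$ bool  input=bool $  — match bool
Accept reached after 7 steps.

7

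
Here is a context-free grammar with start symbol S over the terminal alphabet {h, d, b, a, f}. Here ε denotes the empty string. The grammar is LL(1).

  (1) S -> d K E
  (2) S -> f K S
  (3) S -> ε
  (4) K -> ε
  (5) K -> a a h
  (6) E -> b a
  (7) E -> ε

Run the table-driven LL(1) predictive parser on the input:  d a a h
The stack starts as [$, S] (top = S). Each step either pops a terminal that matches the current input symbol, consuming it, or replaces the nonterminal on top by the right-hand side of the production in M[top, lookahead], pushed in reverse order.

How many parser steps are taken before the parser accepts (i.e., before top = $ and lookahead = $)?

step 1: stack=$ S  input=d a a h $  — expand S -> d K E
step 2: stack=$ E K d  input=d a a h $  — match d
step 3: stack=$ E K  input=a a h $  — expand K -> a a h
step 4: stack=$ E h a a  input=a a h $  — match a
step 5: stack=$ E h a  input=a h $  — match a
step 6: stack=$ E h  input=h $  — match h
step 7: stack=$ E  input=$  — expand E -> ε
Accept reached after 7 steps.

7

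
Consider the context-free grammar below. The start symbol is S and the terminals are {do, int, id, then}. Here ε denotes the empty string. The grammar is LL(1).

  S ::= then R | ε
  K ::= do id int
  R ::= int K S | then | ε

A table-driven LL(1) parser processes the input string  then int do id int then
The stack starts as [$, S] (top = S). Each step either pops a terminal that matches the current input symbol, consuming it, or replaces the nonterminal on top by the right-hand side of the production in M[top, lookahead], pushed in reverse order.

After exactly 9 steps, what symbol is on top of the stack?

step 1: stack=$ S  input=then int do id int then $  — expand S ::= then R
step 2: stack=$ R then  input=then int do id int then $  — match then
step 3: stack=$ R  input=int do id int then $  — expand R ::= int K S
step 4: stack=$ S K int  input=int do id int then $  — match int
step 5: stack=$ S K  input=do id int then $  — expand K ::= do id int
step 6: stack=$ S int id do  input=do id int then $  — match do
step 7: stack=$ S int id  input=id int then $  — match id
step 8: stack=$ S int  input=int then $  — match int
step 9: stack=$ S  input=then $  — expand S ::= then R
Stack after step 9: $ R then (top = then).

then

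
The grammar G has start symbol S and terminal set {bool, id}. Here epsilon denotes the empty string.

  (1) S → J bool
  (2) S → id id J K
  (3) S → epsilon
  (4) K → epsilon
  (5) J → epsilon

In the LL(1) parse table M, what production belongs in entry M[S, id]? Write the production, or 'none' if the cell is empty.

S → id id J K

FIRST(K) = {epsilon}
FIRST(J) = {epsilon}
FIRST(S) = {epsilon, bool, id}  (via J bool)
FOLLOW(S) includes $ since S is the start symbol.
FOLLOW(S): S appears on no right-hand side. Thus FOLLOW(S) = {$}.
For S → J bool: FIRST(J bool) = {bool}, so it goes in M[S, t] for t ∈ {bool}.
For S → id id J K: FIRST(id id J K) = {id}, so it goes in M[S, t] for t ∈ {id}.
For S → epsilon: FIRST(epsilon) = {epsilon}, so it goes in M[S, t] for t ∈ {}; since epsilon ∈ FIRST, also for every t ∈ FOLLOW(S) = {$}.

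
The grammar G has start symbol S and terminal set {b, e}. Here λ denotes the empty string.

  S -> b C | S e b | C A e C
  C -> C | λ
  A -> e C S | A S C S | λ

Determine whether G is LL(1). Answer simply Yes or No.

FIRST(S) = {b, e}
FIRST(C) = {λ}
FIRST(A) = {λ, b, e}
FOLLOW(S) = {$, b, e}
FOLLOW(C) = {$, b, e}
FOLLOW(A) = {b, e}
Cell M[A, b] receives both A -> A S C S and A -> λ — the grammar is not LL(1).

No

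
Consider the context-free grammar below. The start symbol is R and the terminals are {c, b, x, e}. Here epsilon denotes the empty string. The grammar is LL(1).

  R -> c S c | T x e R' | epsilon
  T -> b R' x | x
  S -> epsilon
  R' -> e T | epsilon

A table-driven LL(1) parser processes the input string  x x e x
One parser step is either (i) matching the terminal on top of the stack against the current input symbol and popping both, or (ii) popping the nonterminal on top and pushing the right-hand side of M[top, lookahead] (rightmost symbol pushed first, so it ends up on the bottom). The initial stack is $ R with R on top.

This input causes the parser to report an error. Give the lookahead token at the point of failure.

x

     Stack       Input      Action
  1  $ R         x x e x $  expand R -> T x e R'
  2  $ R' e x T  x x e x $  expand T -> x
  3  $ R' e x x  x x e x $  match x
  4  $ R' e x    x e x $    match x
  5  $ R' e      e x $      match e
  6  $ R'        x $        expand R' -> epsilon
  7  $           x $        error: stack empty but input remains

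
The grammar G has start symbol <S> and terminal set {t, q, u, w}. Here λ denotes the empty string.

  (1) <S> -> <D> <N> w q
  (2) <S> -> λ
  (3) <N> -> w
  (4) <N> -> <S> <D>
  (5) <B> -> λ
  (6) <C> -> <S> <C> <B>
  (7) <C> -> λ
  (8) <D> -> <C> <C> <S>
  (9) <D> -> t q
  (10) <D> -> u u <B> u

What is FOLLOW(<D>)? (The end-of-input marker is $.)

FIRST(<B>) = {λ}
FIRST(<S>) = {λ, t, u, w}  (via <D> <N> w q)
FIRST(<C>) = {λ, t, u, w}  (via <S> <C> <B>)
FIRST(<D>) = {λ, t, u, w}  (via <C> <C> <S>)
FIRST(<N>) = {λ, t, u, w}  (via <S> <D>)
FOLLOW(<S>) includes $ since <S> is the start symbol.
FOLLOW(<N>): in <S>-><D> <N> w q, <N> is followed by w q with FIRST {w}. Thus FOLLOW(<N>) = {w}.
FOLLOW(<D>): in <S>-><D> <N> w q, <D> is followed by <N> w q with FIRST {t, u, w}; in <N>-><S> <D>, the suffix after <D> is empty, so FOLLOW(<D>) ⊇ FOLLOW(<N>) = {w}. Thus FOLLOW(<D>) = {t, u, w}.
FOLLOW(<C>): in <C>-><S> <C> <B>, <C> is followed by <B> with FIRST {λ}; in <C>-><S> <C> <B>, the suffix after <C> is nullable (adds nothing new); in <D>-><C> <C> <S> (occurrence 1), <C> is followed by <C> <S> with FIRST {λ, t, u, w}; in <D>-><C> <C> <S> (occurrence 1), the suffix after <C> is nullable, so FOLLOW(<C>) ⊇ FOLLOW(<D>) = {t, u, w}; in <D>-><C> <C> <S> (occurrence 2), <C> is followed by <S> with FIRST {λ, t, u, w}; in <D>-><C> <C> <S> (occurrence 2), the suffix after <C> is nullable, so FOLLOW(<C>) ⊇ FOLLOW(<D>) = {t, u, w}. Thus FOLLOW(<C>) = {t, u, w}.
FOLLOW(<S>): in <N>-><S> <D>, <S> is followed by <D> with FIRST {λ, t, u, w}; in <N>-><S> <D>, the suffix after <S> is nullable, so FOLLOW(<S>) ⊇ FOLLOW(<N>) = {w}; in <C>-><S> <C> <B>, <S> is followed by <C> <B> with FIRST {λ, t, u, w}; in <C>-><S> <C> <B>, the suffix after <S> is nullable, so FOLLOW(<S>) ⊇ FOLLOW(<C>) = {t, u, w}; in <D>-><C> <C> <S>, the suffix after <S> is empty, so FOLLOW(<S>) ⊇ FOLLOW(<D>) = {t, u, w}. Thus FOLLOW(<S>) = {$, t, u, w}.
FOLLOW(<B>): in <C>-><S> <C> <B>, the suffix after <B> is empty, so FOLLOW(<B>) ⊇ FOLLOW(<C>) = {t, u, w}; in <D>->u u <B> u, <B> is followed by u with FIRST {u}. Thus FOLLOW(<B>) = {t, u, w}.

{t, u, w}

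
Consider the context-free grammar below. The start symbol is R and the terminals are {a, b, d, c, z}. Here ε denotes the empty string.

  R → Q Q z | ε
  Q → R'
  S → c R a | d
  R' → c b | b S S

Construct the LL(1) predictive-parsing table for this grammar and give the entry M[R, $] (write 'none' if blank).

R → ε

FIRST(S): from S→c R a we get {c}; from S→d we get {d}. So FIRST(S) = {c, d}.
FIRST(R'): from R'→c b we get {c}; from R'→b S S we get {b}. So FIRST(R') = {b, c}.
FIRST(Q): from Q→R' we get {b, c}. So FIRST(Q) = {b, c}.
FIRST(R): from R→Q Q z we get {b, c}; from R→ε we get {ε}. So FIRST(R) = {ε, b, c}.
FOLLOW(R) includes $ since R is the start symbol.
FOLLOW(R): in S→c R a, R is followed by a with FIRST {a}. Thus FOLLOW(R) = {$, a}.
For R → Q Q z: FIRST(Q Q z) = {b, c}, so it goes in M[R, t] for t ∈ {b, c}.
For R → ε: FIRST(ε) = {ε}, so it goes in M[R, t] for t ∈ {}; since ε ∈ FIRST, also for every t ∈ FOLLOW(R) = {$, a}.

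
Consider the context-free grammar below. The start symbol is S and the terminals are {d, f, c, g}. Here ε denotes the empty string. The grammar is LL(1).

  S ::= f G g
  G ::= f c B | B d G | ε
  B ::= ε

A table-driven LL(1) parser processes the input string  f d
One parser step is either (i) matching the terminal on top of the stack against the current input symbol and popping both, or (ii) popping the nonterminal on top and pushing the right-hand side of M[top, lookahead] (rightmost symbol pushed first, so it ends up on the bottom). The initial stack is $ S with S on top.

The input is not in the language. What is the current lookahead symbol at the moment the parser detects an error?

     Stack      Input  Action
  1  $ S        f d $  expand S ::= f G g
  2  $ g G f    f d $  match f
  3  $ g G      d $    expand G ::= B d G
  4  $ g G d B  d $    expand B ::= ε
  5  $ g G d    d $    match d
  6  $ g G      $      error: M[G, $] is empty

$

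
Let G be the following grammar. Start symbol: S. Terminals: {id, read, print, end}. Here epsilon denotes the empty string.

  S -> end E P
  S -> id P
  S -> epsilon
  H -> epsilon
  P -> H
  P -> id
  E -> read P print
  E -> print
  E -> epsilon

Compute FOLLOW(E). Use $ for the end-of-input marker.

FIRST(S) = {epsilon, end, id}
FIRST(H) = {epsilon}
FIRST(E) = {epsilon, print, read}
FIRST(P) = {epsilon, id}  (via H)
FOLLOW(S) includes $ since S is the start symbol.
FOLLOW(S): S appears on no right-hand side. Thus FOLLOW(S) = {$}.
FOLLOW(P): in S->end E P, the suffix after P is empty, so FOLLOW(P) ⊇ FOLLOW(S) = {$}; in S->id P, the suffix after P is empty, so FOLLOW(P) ⊇ FOLLOW(S) = {$}; in E->read P print, P is followed by print with FIRST {print}. Thus FOLLOW(P) = {$, print}.
FOLLOW(H): in P->H, the suffix after H is empty, so FOLLOW(H) ⊇ FOLLOW(P) = {$, print}. Thus FOLLOW(H) = {$, print}.
FOLLOW(E): in S->end E P, E is followed by P with FIRST {epsilon, id}; in S->end E P, the suffix after E is nullable, so FOLLOW(E) ⊇ FOLLOW(S) = {$}. Thus FOLLOW(E) = {$, id}.

{$, id}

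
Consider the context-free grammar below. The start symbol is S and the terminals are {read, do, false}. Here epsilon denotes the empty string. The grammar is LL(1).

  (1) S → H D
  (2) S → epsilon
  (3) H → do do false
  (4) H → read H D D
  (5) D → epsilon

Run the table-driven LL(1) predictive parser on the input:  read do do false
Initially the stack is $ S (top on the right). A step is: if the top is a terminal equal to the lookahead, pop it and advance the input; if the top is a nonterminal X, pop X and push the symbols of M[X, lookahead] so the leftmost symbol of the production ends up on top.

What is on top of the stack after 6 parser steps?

     Stack                Input               Action
  1  $ S                  read do do false $  expand S → H D
  2  $ D H                read do do false $  expand H → read H D D
  3  $ D D D H read       read do do false $  match read
  4  $ D D D H            do do false $       expand H → do do false
  5  $ D D D false do do  do do false $       match do
  6  $ D D D false do     do false $          match do
Stack after step 6: $ D D D false (top = false).

false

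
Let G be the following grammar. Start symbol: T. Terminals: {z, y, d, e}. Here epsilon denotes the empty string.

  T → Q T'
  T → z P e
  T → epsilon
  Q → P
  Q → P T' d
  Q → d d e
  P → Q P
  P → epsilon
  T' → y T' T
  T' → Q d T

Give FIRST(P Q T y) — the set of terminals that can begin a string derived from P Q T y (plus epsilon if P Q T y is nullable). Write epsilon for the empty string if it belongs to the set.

{d, y, z}

FIRST(T): from T→Q T' we get {d, y}; from T→z P e we get {z}; from T→epsilon we get {epsilon}. So FIRST(T) = {epsilon, d, y, z}.
FIRST(Q): from Q→P we get {epsilon, d, y}; from Q→P T' d we get {d, y}; from Q→d d e we get {d}. So FIRST(Q) = {epsilon, d, y}.
FIRST(P): from P→Q P we get {epsilon, d, y}; from P→epsilon we get {epsilon}. So FIRST(P) = {epsilon, d, y}.
FIRST(T'): from T'→y T' T we get {y}; from T'→Q d T we get {d, y}. So FIRST(T') = {d, y}.
FIRST(P Q T y): take FIRST of each symbol in turn, carrying on past any symbol whose FIRST contains epsilon; result {d, y, z}.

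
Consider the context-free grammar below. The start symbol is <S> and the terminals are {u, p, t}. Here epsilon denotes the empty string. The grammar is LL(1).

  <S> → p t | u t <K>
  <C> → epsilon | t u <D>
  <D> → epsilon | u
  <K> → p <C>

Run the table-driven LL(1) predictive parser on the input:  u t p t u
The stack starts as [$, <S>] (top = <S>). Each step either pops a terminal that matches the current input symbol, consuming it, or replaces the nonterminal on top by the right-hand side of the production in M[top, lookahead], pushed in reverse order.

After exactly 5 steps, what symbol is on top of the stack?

<C>

     Stack      Input        Action
  1  $ <S>      u t p t u $  expand <S> → u t <K>
  2  $ <K> t u  u t p t u $  match u
  3  $ <K> t    t p t u $    match t
  4  $ <K>      p t u $      expand <K> → p <C>
  5  $ <C> p    p t u $      match p
Stack after step 5: $ <C> (top = <C>).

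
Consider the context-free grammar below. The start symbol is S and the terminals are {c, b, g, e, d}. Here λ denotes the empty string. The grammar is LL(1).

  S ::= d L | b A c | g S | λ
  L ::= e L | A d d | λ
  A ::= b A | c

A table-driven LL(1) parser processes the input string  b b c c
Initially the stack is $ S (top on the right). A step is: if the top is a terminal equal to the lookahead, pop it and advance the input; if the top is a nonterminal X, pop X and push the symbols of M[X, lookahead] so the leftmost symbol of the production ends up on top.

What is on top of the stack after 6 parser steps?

c

step 1: stack=$ S  input=b b c c $  — expand S ::= b A c
step 2: stack=$ c A b  input=b b c c $  — match b
step 3: stack=$ c A  input=b c c $  — expand A ::= b A
step 4: stack=$ c A b  input=b c c $  — match b
step 5: stack=$ c A  input=c c $  — expand A ::= c
step 6: stack=$ c c  input=c c $  — match c
Stack after step 6: $ c (top = c).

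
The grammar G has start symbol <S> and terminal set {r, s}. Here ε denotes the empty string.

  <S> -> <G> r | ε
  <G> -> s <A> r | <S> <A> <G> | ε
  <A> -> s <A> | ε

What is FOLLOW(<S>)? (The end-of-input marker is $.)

FIRST(<A>) = {ε, s}
FIRST(<S>) = {ε, r, s}  (via <G> r)
FIRST(<G>) = {ε, r, s}  (via <S> <A> <G>)
FOLLOW(<S>) includes $ since <S> is the start symbol.
FOLLOW(<G>): in <S>-><G> r, <G> is followed by r with FIRST {r}; in <G>-><S> <A> <G>, the suffix after <G> is empty (adds nothing new). Thus FOLLOW(<G>) = {r}.
FOLLOW(<S>): in <G>-><S> <A> <G>, <S> is followed by <A> <G> with FIRST {ε, r, s}; in <G>-><S> <A> <G>, the suffix after <S> is nullable, so FOLLOW(<S>) ⊇ FOLLOW(<G>) = {r}. Thus FOLLOW(<S>) = {$, r, s}.
FOLLOW(<A>): in <G>->s <A> r, <A> is followed by r with FIRST {r}; in <G>-><S> <A> <G>, <A> is followed by <G> with FIRST {ε, r, s}; in <G>-><S> <A> <G>, the suffix after <A> is nullable, so FOLLOW(<A>) ⊇ FOLLOW(<G>) = {r}; in <A>->s <A>, the suffix after <A> is empty (adds nothing new). Thus FOLLOW(<A>) = {r, s}.

{$, r, s}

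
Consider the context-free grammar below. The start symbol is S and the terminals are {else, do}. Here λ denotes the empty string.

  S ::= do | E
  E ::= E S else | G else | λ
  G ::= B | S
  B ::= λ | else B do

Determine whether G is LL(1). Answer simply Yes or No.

FIRST(S) = {λ, do, else}
FIRST(E) = {λ, do, else}
FIRST(G) = {λ, do, else}
FIRST(B) = {λ, else}
FOLLOW(S) = {$, else}
FOLLOW(E) = {$, do, else}
FOLLOW(G) = {else}
FOLLOW(B) = {do, else}
Cell M[B, else] receives both B ::= λ and B ::= else B do — the grammar is not LL(1).

No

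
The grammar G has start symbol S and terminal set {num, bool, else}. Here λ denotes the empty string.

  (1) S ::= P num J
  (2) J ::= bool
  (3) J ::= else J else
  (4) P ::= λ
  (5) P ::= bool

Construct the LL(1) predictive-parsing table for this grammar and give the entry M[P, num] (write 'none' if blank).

FIRST(J): from J::=bool we get {bool}; from J::=else J else we get {else}. So FIRST(J) = {bool, else}.
FIRST(P): from P::=λ we get {λ}; from P::=bool we get {bool}. So FIRST(P) = {λ, bool}.
FIRST(S): from S::=P num J we get {bool, num}. So FIRST(S) = {bool, num}.
FOLLOW(S) includes $ since S is the start symbol.
FOLLOW(P): in S::=P num J, P is followed by num J with FIRST {num}. Thus FOLLOW(P) = {num}.
For P ::= λ: FIRST(λ) = {λ}, so it goes in M[P, t] for t ∈ {}; since λ ∈ FIRST, also for every t ∈ FOLLOW(P) = {num}.
For P ::= bool: FIRST(bool) = {bool}, so it goes in M[P, t] for t ∈ {bool}.

P ::= λ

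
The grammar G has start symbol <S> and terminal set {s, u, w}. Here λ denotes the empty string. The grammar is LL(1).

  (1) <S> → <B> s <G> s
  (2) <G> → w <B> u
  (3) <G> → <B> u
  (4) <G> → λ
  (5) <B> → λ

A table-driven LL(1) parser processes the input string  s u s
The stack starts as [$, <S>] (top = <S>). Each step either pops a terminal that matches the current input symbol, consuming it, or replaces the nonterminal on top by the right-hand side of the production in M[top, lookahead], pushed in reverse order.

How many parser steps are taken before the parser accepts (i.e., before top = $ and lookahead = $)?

     Stack          Input    Action
  1  $ <S>          s u s $  expand <S> → <B> s <G> s
  2  $ s <G> s <B>  s u s $  expand <B> → λ
  3  $ s <G> s      s u s $  match s
  4  $ s <G>        u s $    expand <G> → <B> u
  5  $ s u <B>      u s $    expand <B> → λ
  6  $ s u          u s $    match u
  7  $ s            s $      match s
Accept reached after 7 steps.

7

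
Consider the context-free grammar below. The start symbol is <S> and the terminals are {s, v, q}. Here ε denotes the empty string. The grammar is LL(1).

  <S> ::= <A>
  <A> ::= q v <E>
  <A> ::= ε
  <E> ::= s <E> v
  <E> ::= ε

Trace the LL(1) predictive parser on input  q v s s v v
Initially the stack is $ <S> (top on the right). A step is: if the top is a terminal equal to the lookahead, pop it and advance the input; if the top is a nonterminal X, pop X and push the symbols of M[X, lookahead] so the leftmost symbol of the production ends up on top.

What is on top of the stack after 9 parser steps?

v

     Stack        Input          Action
  1  $ <S>        q v s s v v $  expand <S> ::= <A>
  2  $ <A>        q v s s v v $  expand <A> ::= q v <E>
  3  $ <E> v q    q v s s v v $  match q
  4  $ <E> v      v s s v v $    match v
  5  $ <E>        s s v v $      expand <E> ::= s <E> v
  6  $ v <E> s    s s v v $      match s
  7  $ v <E>      s v v $        expand <E> ::= s <E> v
  8  $ v v <E> s  s v v $        match s
  9  $ v v <E>    v v $          expand <E> ::= ε
Stack after step 9: $ v v (top = v).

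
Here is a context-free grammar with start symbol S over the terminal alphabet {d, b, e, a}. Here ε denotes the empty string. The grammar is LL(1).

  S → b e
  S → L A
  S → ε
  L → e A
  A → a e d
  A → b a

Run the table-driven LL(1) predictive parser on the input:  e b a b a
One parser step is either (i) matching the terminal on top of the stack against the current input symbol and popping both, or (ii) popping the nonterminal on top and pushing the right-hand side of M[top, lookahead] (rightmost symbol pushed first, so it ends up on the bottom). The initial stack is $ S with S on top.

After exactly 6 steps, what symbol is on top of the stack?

step 1: stack=$ S  input=e b a b a $  — expand S → L A
step 2: stack=$ A L  input=e b a b a $  — expand L → e A
step 3: stack=$ A A e  input=e b a b a $  — match e
step 4: stack=$ A A  input=b a b a $  — expand A → b a
step 5: stack=$ A a b  input=b a b a $  — match b
step 6: stack=$ A a  input=a b a $  — match a
Stack after step 6: $ A (top = A).

A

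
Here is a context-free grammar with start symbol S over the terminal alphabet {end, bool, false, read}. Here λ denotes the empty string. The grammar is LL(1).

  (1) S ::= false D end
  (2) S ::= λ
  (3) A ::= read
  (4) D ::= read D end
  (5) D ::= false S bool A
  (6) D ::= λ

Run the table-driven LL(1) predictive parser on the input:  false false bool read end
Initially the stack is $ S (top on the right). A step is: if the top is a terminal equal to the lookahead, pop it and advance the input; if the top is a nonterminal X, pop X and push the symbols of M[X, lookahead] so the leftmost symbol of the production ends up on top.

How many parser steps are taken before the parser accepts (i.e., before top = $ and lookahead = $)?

9

step 1: stack=$ S  input=false false bool read end $  — expand S ::= false D end
step 2: stack=$ end D false  input=false false bool read end $  — match false
step 3: stack=$ end D  input=false bool read end $  — expand D ::= false S bool A
step 4: stack=$ end A bool S false  input=false bool read end $  — match false
step 5: stack=$ end A bool S  input=bool read end $  — expand S ::= λ
step 6: stack=$ end A bool  input=bool read end $  — match bool
step 7: stack=$ end A  input=read end $  — expand A ::= read
step 8: stack=$ end read  input=read end $  — match read
step 9: stack=$ end  input=end $  — match end
Accept reached after 9 steps.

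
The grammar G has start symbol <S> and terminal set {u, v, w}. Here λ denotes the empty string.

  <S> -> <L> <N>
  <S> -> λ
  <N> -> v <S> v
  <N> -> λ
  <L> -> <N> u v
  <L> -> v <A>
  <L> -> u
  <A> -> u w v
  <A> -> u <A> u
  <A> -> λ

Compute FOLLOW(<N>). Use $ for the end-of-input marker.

{$, u, v}

FIRST(<N>) = {λ, v}
FIRST(<A>) = {λ, u}
FIRST(<L>) = {u, v}  (via <N> u v)
FIRST(<S>) = {λ, u, v}  (via <L> <N>)
FOLLOW(<S>) includes $ since <S> is the start symbol.
FOLLOW(<S>): in <N>->v <S> v, <S> is followed by v with FIRST {v}. Thus FOLLOW(<S>) = {$, v}.
FOLLOW(<N>): in <S>-><L> <N>, the suffix after <N> is empty, so FOLLOW(<N>) ⊇ FOLLOW(<S>) = {$, v}; in <L>-><N> u v, <N> is followed by u v with FIRST {u}. Thus FOLLOW(<N>) = {$, u, v}.
FOLLOW(<L>): in <S>-><L> <N>, <L> is followed by <N> with FIRST {λ, v}; in <S>-><L> <N>, the suffix after <L> is nullable, so FOLLOW(<L>) ⊇ FOLLOW(<S>) = {$, v}. Thus FOLLOW(<L>) = {$, v}.
FOLLOW(<A>): in <L>->v <A>, the suffix after <A> is empty, so FOLLOW(<A>) ⊇ FOLLOW(<L>) = {$, v}; in <A>->u <A> u, <A> is followed by u with FIRST {u}. Thus FOLLOW(<A>) = {$, u, v}.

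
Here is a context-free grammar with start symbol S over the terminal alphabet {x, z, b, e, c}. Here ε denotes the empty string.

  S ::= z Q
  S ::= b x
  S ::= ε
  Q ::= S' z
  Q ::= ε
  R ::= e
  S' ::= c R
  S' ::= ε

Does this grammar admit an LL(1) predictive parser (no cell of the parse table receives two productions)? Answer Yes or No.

FIRST(S) = {ε, b, z}
FIRST(Q) = {ε, c, z}
FIRST(R) = {e}
FIRST(S') = {ε, c}
FOLLOW(S) = {$}
FOLLOW(Q) = {$}
FOLLOW(R) = {z}
FOLLOW(S') = {z}
Each cell of M receives at most one production.

Yes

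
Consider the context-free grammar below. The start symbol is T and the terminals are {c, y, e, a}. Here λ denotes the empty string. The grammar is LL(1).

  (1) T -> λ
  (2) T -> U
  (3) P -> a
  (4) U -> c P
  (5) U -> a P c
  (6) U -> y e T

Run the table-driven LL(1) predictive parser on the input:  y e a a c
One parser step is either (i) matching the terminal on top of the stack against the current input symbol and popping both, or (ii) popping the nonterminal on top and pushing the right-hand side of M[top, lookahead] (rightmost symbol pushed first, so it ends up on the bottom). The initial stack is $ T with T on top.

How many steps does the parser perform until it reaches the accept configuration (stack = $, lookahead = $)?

10

step 1: stack=$ T  input=y e a a c $  — expand T -> U
step 2: stack=$ U  input=y e a a c $  — expand U -> y e T
step 3: stack=$ T e y  input=y e a a c $  — match y
step 4: stack=$ T e  input=e a a c $  — match e
step 5: stack=$ T  input=a a c $  — expand T -> U
step 6: stack=$ U  input=a a c $  — expand U -> a P c
step 7: stack=$ c P a  input=a a c $  — match a
step 8: stack=$ c P  input=a c $  — expand P -> a
step 9: stack=$ c a  input=a c $  — match a
step 10: stack=$ c  input=c $  — match c
Accept reached after 10 steps.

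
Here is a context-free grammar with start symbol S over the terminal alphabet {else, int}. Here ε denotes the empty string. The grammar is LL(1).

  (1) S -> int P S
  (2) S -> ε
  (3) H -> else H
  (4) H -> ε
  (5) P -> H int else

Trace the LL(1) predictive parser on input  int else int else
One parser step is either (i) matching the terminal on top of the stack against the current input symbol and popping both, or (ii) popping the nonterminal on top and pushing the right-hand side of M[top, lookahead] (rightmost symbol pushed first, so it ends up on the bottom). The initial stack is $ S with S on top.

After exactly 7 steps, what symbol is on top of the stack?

     Stack                Input                Action
  1  $ S                  int else int else $  expand S -> int P S
  2  $ S P int            int else int else $  match int
  3  $ S P                else int else $      expand P -> H int else
  4  $ S else int H       else int else $      expand H -> else H
  5  $ S else int H else  else int else $      match else
  6  $ S else int H       int else $           expand H -> ε
  7  $ S else int         int else $           match int
Stack after step 7: $ S else (top = else).

else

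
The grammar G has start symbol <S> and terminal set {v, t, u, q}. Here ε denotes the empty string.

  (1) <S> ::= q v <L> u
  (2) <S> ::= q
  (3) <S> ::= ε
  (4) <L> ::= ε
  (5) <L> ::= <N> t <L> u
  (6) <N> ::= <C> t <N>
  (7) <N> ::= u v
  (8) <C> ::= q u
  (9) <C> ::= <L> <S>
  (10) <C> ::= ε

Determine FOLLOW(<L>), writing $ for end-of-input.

FIRST(<S>): from <S>::=q v <L> u we get {q}; from <S>::=q we get {q}; from <S>::=ε we get {ε}. So FIRST(<S>) = {ε, q}.
FIRST(<L>): from <L>::=ε we get {ε}; from <L>::=<N> t <L> u we get {q, t, u}. So FIRST(<L>) = {ε, q, t, u}.
FIRST(<C>): from <C>::=q u we get {q}; from <C>::=<L> <S> we get {ε, q, t, u}; from <C>::=ε we get {ε}. So FIRST(<C>) = {ε, q, t, u}.
FIRST(<N>): from <N>::=<C> t <N> we get {q, t, u}; from <N>::=u v we get {u}. So FIRST(<N>) = {q, t, u}.
FOLLOW(<S>) includes $ since <S> is the start symbol.
FOLLOW(<N>): in <L>::=<N> t <L> u, <N> is followed by t <L> u with FIRST {t}; in <N>::=<C> t <N>, the suffix after <N> is empty (adds nothing new). Thus FOLLOW(<N>) = {t}.
FOLLOW(<C>): in <N>::=<C> t <N>, <C> is followed by t <N> with FIRST {t}. Thus FOLLOW(<C>) = {t}.
FOLLOW(<S>): in <C>::=<L> <S>, the suffix after <S> is empty, so FOLLOW(<S>) ⊇ FOLLOW(<C>) = {t}. Thus FOLLOW(<S>) = {$, t}.
FOLLOW(<L>): in <S>::=q v <L> u, <L> is followed by u with FIRST {u}; in <L>::=<N> t <L> u, <L> is followed by u with FIRST {u}; in <C>::=<L> <S>, <L> is followed by <S> with FIRST {ε, q}; in <C>::=<L> <S>, the suffix after <L> is nullable, so FOLLOW(<L>) ⊇ FOLLOW(<C>) = {t}. Thus FOLLOW(<L>) = {q, t, u}.

{q, t, u}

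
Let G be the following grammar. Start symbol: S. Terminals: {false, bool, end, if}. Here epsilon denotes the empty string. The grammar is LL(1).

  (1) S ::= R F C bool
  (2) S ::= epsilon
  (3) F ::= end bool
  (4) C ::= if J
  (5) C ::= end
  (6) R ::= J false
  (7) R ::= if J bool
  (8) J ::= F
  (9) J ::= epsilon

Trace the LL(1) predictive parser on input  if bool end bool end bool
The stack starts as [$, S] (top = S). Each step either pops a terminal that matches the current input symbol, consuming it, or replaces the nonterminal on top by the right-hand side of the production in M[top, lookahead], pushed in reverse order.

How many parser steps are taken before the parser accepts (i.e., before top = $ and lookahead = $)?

      Stack                 Input                        Action
   1  $ S                   if bool end bool end bool $  expand S ::= R F C bool
   2  $ bool C F R          if bool end bool end bool $  expand R ::= if J bool
   3  $ bool C F bool J if  if bool end bool end bool $  match if
   4  $ bool C F bool J     bool end bool end bool $     expand J ::= epsilon
   5  $ bool C F bool       bool end bool end bool $     match bool
   6  $ bool C F            end bool end bool $          expand F ::= end bool
   7  $ bool C bool end     end bool end bool $          match end
   8  $ bool C bool         bool end bool $              match bool
   9  $ bool C              end bool $                   expand C ::= end
  10  $ bool end            end bool $                   match end
  11  $ bool                bool $                       match bool
Accept reached after 11 steps.

11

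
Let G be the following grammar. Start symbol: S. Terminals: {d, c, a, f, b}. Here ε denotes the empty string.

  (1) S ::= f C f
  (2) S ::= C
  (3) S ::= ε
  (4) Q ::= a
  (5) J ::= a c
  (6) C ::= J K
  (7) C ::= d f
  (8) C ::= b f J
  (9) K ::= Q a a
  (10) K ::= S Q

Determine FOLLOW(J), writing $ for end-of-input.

FIRST(Q): from Q::=a we get {a}. So FIRST(Q) = {a}.
FIRST(J): from J::=a c we get {a}. So FIRST(J) = {a}.
FIRST(C): from C::=J K we get {a}; from C::=d f we get {d}; from C::=b f J we get {b}. So FIRST(C) = {a, b, d}.
FIRST(S): from S::=f C f we get {f}; from S::=C we get {a, b, d}; from S::=ε we get {ε}. So FIRST(S) = {ε, a, b, d, f}.
FIRST(K): from K::=Q a a we get {a}; from K::=S Q we get {a, b, d, f}. So FIRST(K) = {a, b, d, f}.
FOLLOW(S) includes $ since S is the start symbol.
FOLLOW(S): in K::=S Q, S is followed by Q with FIRST {a}. Thus FOLLOW(S) = {$, a}.
FOLLOW(C): in S::=f C f, C is followed by f with FIRST {f}; in S::=C, the suffix after C is empty, so FOLLOW(C) ⊇ FOLLOW(S) = {$, a}. Thus FOLLOW(C) = {$, a, f}.
FOLLOW(J): in C::=J K, J is followed by K with FIRST {a, b, d, f}; in C::=b f J, the suffix after J is empty, so FOLLOW(J) ⊇ FOLLOW(C) = {$, a, f}. Thus FOLLOW(J) = {$, a, b, d, f}.
FOLLOW(K): in C::=J K, the suffix after K is empty, so FOLLOW(K) ⊇ FOLLOW(C) = {$, a, f}. Thus FOLLOW(K) = {$, a, f}.
FOLLOW(Q): in K::=Q a a, Q is followed by a a with FIRST {a}; in K::=S Q, the suffix after Q is empty, so FOLLOW(Q) ⊇ FOLLOW(K) = {$, a, f}. Thus FOLLOW(Q) = {$, a, f}.

{$, a, b, d, f}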